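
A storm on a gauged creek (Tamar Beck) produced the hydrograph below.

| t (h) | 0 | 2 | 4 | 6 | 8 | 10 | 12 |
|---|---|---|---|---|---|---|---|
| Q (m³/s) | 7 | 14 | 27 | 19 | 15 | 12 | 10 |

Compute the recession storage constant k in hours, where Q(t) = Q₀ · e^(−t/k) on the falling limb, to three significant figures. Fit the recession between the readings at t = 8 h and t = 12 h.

k ≈ 9.87 h

On the falling limb, Q drops from 15 to 10 m³/s between t = 8 h and t = 12 h (Δt = 4 h).
k = −Δt / ln(Q₂/Q₁) = −4 / ln(10/15) = 9.87 h.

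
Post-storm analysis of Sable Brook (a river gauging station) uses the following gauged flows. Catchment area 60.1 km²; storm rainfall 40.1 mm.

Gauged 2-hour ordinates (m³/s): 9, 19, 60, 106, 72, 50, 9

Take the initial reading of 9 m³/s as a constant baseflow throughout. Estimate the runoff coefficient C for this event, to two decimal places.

C ≈ 0.78

ΣQ_DR = 262.0 m³/s; V = ΣQ_DR·Δt = 1.886 × 10^6 m³.
Runoff depth d = V / A = 31.39 mm.
C = d / P = 31.39 / 40.1 = 0.78.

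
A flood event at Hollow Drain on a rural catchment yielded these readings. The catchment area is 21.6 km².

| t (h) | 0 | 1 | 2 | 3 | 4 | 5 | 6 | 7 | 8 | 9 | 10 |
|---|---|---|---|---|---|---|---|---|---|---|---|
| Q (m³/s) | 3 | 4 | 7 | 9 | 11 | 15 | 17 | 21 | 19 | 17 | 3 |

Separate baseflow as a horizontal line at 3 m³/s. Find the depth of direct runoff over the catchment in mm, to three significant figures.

Direct runoff: 0.0, 1.0, 4.0, 6.0, 8.0, 12.0, 14.0, 18.0, 16.0, 14.0, 0.0 m³/s; ΣQ_DR = 93.00 m³/s.
V = ΣQ_DR · Δt = 93.00 × 3600 s = 3.348 × 10^5 m³.
Over A = 21.6 km², depth = V / A = 15.5 mm.

d ≈ 15.5 mm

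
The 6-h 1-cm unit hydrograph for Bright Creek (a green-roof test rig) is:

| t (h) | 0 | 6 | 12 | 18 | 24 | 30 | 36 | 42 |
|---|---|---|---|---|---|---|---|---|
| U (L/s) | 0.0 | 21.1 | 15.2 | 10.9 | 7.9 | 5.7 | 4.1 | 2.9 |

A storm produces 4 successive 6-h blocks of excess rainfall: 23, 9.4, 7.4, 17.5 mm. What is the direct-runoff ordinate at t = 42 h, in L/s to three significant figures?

By discrete convolution, Q_j = Σ (P_i / 10 mm) · U_{j−i}.
At t = 42 h (j=7): Q = (23/10)·2.9 + (9.4/10)·4.1 + (7.4/10)·5.7 + (17.5/10)·7.9 = 28.6 L/s.

Q ≈ 28.6 L/s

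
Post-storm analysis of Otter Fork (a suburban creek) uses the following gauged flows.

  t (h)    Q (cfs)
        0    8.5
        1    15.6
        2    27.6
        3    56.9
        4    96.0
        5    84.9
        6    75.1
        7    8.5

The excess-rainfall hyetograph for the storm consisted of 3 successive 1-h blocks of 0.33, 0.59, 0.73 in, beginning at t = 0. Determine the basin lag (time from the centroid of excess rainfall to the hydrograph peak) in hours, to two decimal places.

t_L ≈ 2.26 h

Centroid of excess rainfall: t_c = Σ P_i·t̄_i / ΣP_i = 1.7424 h (block centres at 0.5, 1.5, 2.5 h).
Hydrograph peak occurs at t = 4 h, so basin lag t_L = 4 − 1.7424 = 2.26 h.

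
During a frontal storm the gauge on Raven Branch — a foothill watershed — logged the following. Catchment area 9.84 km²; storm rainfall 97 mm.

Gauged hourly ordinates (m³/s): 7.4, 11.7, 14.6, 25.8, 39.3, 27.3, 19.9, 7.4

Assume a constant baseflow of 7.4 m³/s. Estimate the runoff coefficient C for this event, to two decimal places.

C ≈ 0.36

ΣQ_DR = 94.20 m³/s; V = ΣQ_DR·Δt = 3.391 × 10^5 m³.
Runoff depth d = V / A = 34.46 mm.
C = d / P = 34.46 / 97 = 0.36.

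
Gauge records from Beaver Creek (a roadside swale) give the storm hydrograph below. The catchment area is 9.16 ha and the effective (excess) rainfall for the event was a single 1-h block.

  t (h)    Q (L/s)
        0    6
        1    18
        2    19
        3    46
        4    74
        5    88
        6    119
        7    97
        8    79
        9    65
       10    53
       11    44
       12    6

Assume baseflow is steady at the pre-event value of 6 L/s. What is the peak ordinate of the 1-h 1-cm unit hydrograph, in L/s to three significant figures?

Direct runoff: 0.0, 12.0, 13.0, 40.0, 68.0, 82.0, 113.0, 91.0, 73.0, 59.0, 47.0, 38.0, 0.0 L/s; ΣQ_DR = 636.0 L/s, peak = 113.0 L/s.
Runoff depth d = ΣQ_DR·Δt / A = 636.0 × 3600 / (9.16 ha) = 25.00 mm.
The 1-cm UH is the DRH scaled by (10 mm)/d, so U_p = 113.0 × 10/25.00 = 45.2 L/s.

U_p ≈ 45.2 L/s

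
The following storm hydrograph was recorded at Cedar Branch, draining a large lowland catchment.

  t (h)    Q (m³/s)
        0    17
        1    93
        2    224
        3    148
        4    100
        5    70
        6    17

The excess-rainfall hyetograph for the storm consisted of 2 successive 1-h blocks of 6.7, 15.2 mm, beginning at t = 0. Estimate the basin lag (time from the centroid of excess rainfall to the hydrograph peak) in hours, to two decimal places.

t_L ≈ 0.81 h

Centroid of excess rainfall: t_c = Σ P_i·t̄_i / ΣP_i = 1.1941 h (block centres at 0.5, 1.5 h).
Hydrograph peak occurs at t = 2 h, so basin lag t_L = 2 − 1.1941 = 0.81 h.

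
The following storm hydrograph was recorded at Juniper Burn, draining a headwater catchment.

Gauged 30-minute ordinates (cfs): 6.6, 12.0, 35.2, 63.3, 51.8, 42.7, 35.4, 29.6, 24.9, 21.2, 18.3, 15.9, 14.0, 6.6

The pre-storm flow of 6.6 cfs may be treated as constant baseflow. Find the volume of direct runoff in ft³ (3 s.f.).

V ≈ 5.13 × 10^5 ft³

Direct-runoff ordinates (Q − Q_b): 0.0, 5.4, 28.6, 56.7, 45.2, 36.1, 28.8, 23.0, 18.3, 14.6, 11.7, 9.3, 7.4, 0.0 cfs.
ΣQ_DR = 285.1 cfs.
With Δt = 0.5 h = 1800 s, V = ΣQ_DR · Δt = 285.1 × 1800 = 5.13 × 10^5 ft³.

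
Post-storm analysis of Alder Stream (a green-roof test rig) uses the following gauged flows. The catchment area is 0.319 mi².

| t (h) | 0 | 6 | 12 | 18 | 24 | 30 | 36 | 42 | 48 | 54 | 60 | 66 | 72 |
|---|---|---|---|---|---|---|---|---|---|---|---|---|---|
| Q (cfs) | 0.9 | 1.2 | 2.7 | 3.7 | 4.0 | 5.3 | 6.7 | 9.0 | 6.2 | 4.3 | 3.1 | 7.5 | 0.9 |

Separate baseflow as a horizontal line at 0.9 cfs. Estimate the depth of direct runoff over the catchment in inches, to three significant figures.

Direct runoff: 0.0, 0.3, 1.8, 2.8, 3.1, 4.4, 5.8, 8.1, 5.3, 3.4, 2.2, 6.6, 0.0 cfs; ΣQ_DR = 43.80 cfs.
V = ΣQ_DR · Δt = 43.80 × 21600 s = 9.461 × 10^5 ft³.
Over A = 0.319 mi², depth = V / A = 1.28 in.

d ≈ 1.28 in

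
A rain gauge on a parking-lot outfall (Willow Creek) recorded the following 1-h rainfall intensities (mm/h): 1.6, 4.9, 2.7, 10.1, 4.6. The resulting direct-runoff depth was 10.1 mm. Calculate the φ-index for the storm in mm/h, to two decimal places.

Only the 3 blocks with intensity above φ contribute runoff: 4.9, 10.1, 4.6 mm/h.
Σ(I−φ)·Δt = d  ⇒  (4.9+10.1+4.6 − 3φ)·1 = 10.1
φ = (19.60 − 10.1/1) / 3 = 3.17 mm/h.

φ ≈ 3.17 mm/h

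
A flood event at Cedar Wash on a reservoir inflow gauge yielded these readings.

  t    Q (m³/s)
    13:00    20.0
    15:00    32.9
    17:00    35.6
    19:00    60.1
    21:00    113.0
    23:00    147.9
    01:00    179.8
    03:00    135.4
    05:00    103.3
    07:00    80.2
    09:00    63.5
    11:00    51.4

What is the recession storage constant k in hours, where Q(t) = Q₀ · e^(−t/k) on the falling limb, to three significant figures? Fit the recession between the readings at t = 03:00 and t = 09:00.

On the falling limb, Q drops from 135.4 to 63.5 m³/s between t = 03:00 and t = 09:00 (Δt = 6 h).
k = −Δt / ln(Q₂/Q₁) = −6 / ln(63.5/135.4) = 7.92 h.

k ≈ 7.92 h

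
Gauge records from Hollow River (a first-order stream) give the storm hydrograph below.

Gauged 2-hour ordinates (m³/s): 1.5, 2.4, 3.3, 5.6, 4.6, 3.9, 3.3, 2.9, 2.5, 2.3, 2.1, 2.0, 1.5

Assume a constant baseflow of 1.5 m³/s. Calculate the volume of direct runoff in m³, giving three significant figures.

V ≈ 1.32 × 10^5 m³

Direct-runoff ordinates (Q − Q_b): 0.0, 0.9, 1.8, 4.1, 3.1, 2.4, 1.8, 1.4, 1.0, 0.8, 0.6, 0.5, 0.0 m³/s.
ΣQ_DR = 18.40 m³/s.
With Δt = 2 h = 7200 s, V = ΣQ_DR · Δt = 18.40 × 7200 = 1.32 × 10^5 m³.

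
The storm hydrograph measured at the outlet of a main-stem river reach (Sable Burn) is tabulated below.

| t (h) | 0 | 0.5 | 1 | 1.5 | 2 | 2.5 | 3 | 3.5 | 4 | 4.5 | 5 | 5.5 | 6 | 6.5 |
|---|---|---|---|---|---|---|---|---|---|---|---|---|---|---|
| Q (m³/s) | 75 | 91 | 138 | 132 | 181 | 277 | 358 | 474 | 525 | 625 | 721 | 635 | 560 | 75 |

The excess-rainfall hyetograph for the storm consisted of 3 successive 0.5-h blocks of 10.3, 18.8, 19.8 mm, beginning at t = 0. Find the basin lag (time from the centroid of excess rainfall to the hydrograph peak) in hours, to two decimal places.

Centroid of excess rainfall: t_c = Σ P_i·t̄_i / ΣP_i = 0.8471 h (block centres at 0.25, 0.75, 1.25 h).
Hydrograph peak occurs at t = 5 h, so basin lag t_L = 5 − 0.8471 = 4.15 h.

t_L ≈ 4.15 h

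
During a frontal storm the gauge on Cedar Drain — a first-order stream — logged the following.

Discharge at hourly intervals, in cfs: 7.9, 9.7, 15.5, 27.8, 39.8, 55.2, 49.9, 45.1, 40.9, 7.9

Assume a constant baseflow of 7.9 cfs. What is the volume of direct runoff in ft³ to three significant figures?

Direct-runoff ordinates (Q − Q_b): 0.0, 1.8, 7.6, 19.9, 31.9, 47.3, 42.0, 37.2, 33.0, 0.0 cfs.
ΣQ_DR = 220.7 cfs.
With Δt = 1 h = 3600 s, V = ΣQ_DR · Δt = 220.7 × 3600 = 7.95 × 10^5 ft³.

V ≈ 7.95 × 10^5 ft³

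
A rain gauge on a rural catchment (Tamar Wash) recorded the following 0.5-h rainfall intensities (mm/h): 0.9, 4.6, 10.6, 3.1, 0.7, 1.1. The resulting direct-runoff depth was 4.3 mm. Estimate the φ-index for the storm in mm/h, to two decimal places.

φ ≈ 3.30 mm/h

Only the 2 blocks with intensity above φ contribute runoff: 4.6, 10.6 mm/h.
Σ(I−φ)·Δt = d  ⇒  (4.6+10.6 − 2φ)·0.5 = 4.3
φ = (15.20 − 4.3/0.5) / 2 = 3.30 mm/h.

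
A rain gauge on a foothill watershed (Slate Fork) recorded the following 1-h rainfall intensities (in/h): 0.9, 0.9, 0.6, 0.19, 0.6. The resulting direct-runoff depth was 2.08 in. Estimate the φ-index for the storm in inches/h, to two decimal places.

φ ≈ 0.23 in/h

Only the 4 blocks with intensity above φ contribute runoff: 0.9, 0.9, 0.6, 0.6 in/h.
Σ(I−φ)·Δt = d  ⇒  (0.9+0.9+0.6+0.6 − 4φ)·1 = 2.08
φ = (3.000 − 2.08/1) / 4 = 0.23 in/h.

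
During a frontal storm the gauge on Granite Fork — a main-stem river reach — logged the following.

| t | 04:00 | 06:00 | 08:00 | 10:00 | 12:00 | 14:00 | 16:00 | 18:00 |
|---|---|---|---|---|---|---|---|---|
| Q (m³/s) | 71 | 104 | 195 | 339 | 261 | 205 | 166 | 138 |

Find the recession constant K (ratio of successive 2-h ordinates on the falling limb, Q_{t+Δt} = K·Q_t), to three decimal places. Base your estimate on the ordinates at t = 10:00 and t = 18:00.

K ≈ 0.799

Using the recession-limb readings at t = 10:00 and t = 18:00: Q falls from 339 to 138 m³/s over 4 intervals.
K = (Q₂/Q₁)^(1/4) = (138/339)^(1/4) = 0.799.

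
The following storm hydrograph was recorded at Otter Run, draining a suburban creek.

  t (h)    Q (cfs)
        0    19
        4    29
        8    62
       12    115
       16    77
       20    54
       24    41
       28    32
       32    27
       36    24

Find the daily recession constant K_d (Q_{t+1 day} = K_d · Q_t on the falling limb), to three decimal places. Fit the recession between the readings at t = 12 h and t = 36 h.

K_d ≈ 0.209

Between t = 12 h and t = 36 h the flow falls from 115 to 24 cfs over 6×4 h = 24 h.
Per-interval ratio K = (24/115)^(1/6) = 0.7702; K_d = K^(24/4) = 0.209.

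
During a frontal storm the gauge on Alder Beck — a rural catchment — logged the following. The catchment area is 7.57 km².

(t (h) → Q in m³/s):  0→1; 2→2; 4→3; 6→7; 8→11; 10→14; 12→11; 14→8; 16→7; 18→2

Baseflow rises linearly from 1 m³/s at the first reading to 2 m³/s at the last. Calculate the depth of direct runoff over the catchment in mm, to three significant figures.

d ≈ 48.5 mm

Direct runoff: 0.00, 0.89, 1.78, 5.67, 9.56, 12.44, 9.33, 6.22, 5.11, 0.00 m³/s; ΣQ_DR = 51.00 m³/s.
V = ΣQ_DR · Δt = 51.00 × 7200 s = 3.672 × 10^5 m³.
Over A = 7.57 km², depth = V / A = 48.5 mm.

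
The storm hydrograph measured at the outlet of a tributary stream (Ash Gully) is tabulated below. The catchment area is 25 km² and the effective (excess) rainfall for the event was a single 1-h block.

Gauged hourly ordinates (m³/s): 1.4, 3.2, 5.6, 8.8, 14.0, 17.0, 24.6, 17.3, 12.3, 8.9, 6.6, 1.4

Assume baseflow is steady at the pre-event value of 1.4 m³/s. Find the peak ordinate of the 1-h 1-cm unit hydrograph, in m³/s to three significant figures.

U_p ≈ 15.4 m³/s

Direct runoff: 0.0, 1.8, 4.2, 7.4, 12.6, 15.6, 23.2, 15.9, 10.9, 7.5, 5.2, 0.0 m³/s; ΣQ_DR = 104.3 m³/s, peak = 23.2 m³/s.
Runoff depth d = ΣQ_DR·Δt / A = 104.3 × 3600 / (25 km²) = 15.02 mm.
The 1-cm UH is the DRH scaled by (10 mm)/d, so U_p = 23.2 × 10/15.02 = 15.4 m³/s.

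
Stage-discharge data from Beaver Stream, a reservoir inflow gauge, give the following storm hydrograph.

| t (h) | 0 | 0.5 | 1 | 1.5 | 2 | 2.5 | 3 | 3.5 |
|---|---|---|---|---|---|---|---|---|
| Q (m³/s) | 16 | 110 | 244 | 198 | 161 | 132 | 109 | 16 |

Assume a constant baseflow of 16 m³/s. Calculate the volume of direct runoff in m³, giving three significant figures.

Direct-runoff ordinates (Q − Q_b): 0.0, 94.0, 228.0, 182.0, 145.0, 116.0, 93.0, 0.0 m³/s.
ΣQ_DR = 858.0 m³/s.
With Δt = 0.5 h = 1800 s, V = ΣQ_DR · Δt = 858.0 × 1800 = 1.54 × 10^6 m³.

V ≈ 1.54 × 10^6 m³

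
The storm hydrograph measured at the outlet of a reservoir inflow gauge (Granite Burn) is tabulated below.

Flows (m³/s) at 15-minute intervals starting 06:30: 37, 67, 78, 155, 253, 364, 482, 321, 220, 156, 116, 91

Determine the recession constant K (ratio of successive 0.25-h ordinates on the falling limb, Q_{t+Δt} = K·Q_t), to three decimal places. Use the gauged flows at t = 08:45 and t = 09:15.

Using the recession-limb readings at t = 08:45 and t = 09:15: Q falls from 156 to 91 m³/s over 2 intervals.
K = (Q₂/Q₁)^(1/2) = (91/156)^(1/2) = 0.764.

K ≈ 0.764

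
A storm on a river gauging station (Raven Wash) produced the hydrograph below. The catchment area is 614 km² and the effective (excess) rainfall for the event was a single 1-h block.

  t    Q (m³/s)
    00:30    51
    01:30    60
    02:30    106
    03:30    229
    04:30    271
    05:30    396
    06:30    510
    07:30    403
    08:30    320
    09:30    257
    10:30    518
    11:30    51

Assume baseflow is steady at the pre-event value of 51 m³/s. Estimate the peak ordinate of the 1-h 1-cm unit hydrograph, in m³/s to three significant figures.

Direct runoff: 0.0, 9.0, 55.0, 178.0, 220.0, 345.0, 459.0, 352.0, 269.0, 206.0, 467.0, 0.0 m³/s; ΣQ_DR = 2560 m³/s, peak = 467.0 m³/s.
Runoff depth d = ΣQ_DR·Δt / A = 2560 × 3600 / (614 km²) = 15.01 mm.
The 1-cm UH is the DRH scaled by (10 mm)/d, so U_p = 467.0 × 10/15.01 = 311 m³/s.

U_p ≈ 311 m³/s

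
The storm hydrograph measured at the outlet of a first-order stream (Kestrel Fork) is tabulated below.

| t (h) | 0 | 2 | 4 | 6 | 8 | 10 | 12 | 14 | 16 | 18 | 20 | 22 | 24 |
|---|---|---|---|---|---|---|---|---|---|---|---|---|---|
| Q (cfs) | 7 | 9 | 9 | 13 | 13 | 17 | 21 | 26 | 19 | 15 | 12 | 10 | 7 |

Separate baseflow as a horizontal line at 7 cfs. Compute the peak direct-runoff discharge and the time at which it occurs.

Subtracting baseflow gives direct-runoff ordinates: 0.0, 2.0, 2.0, 6.0, 6.0, 10.0, 14.0, 19.0, 12.0, 8.0, 5.0, 3.0, 0.0 cfs.
The maximum is 19.0 cfs, occurring at the reading for t = 14 h.

Q_p = 19.0 cfs at t = 14 h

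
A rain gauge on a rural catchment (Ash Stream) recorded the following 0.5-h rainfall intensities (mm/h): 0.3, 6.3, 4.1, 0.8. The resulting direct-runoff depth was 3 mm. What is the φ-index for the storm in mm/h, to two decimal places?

φ ≈ 2.20 mm/h

Only the 2 blocks with intensity above φ contribute runoff: 6.3, 4.1 mm/h.
Σ(I−φ)·Δt = d  ⇒  (6.3+4.1 − 2φ)·0.5 = 3
φ = (10.40 − 3/0.5) / 2 = 2.20 mm/h.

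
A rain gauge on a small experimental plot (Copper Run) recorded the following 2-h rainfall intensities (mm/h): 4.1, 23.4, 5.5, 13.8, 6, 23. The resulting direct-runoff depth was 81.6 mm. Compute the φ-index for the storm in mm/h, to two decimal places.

Only the 3 blocks with intensity above φ contribute runoff: 23.4, 13.8, 23 mm/h.
Σ(I−φ)·Δt = d  ⇒  (23.4+13.8+23 − 3φ)·2 = 81.6
φ = (60.20 − 81.6/2) / 3 = 6.47 mm/h.

φ ≈ 6.47 mm/h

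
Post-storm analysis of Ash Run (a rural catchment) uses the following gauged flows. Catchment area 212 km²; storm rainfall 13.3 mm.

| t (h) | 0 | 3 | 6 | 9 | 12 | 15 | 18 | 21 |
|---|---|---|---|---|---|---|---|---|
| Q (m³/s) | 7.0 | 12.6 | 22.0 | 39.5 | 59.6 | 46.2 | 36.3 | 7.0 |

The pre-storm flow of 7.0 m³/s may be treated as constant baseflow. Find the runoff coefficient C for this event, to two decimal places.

ΣQ_DR = 174.2 m³/s; V = ΣQ_DR·Δt = 1.881 × 10^6 m³.
Runoff depth d = V / A = 8.874 mm.
C = d / P = 8.874 / 13.3 = 0.67.

C ≈ 0.67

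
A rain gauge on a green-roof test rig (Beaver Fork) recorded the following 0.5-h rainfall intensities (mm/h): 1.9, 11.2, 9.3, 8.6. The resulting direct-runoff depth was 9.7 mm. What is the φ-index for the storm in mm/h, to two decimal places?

Only the 3 blocks with intensity above φ contribute runoff: 11.2, 9.3, 8.6 mm/h.
Σ(I−φ)·Δt = d  ⇒  (11.2+9.3+8.6 − 3φ)·0.5 = 9.7
φ = (29.10 − 9.7/0.5) / 3 = 3.23 mm/h.

φ ≈ 3.23 mm/h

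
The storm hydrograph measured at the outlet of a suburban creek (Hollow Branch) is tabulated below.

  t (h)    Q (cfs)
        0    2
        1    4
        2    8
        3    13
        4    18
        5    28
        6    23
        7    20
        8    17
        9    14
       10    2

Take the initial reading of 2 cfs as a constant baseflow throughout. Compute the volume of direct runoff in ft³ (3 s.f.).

Direct-runoff ordinates (Q − Q_b): 0.0, 2.0, 6.0, 11.0, 16.0, 26.0, 21.0, 18.0, 15.0, 12.0, 0.0 cfs.
ΣQ_DR = 127.0 cfs.
With Δt = 1 h = 3600 s, V = ΣQ_DR · Δt = 127.0 × 3600 = 4.57 × 10^5 ft³.

V ≈ 4.57 × 10^5 ft³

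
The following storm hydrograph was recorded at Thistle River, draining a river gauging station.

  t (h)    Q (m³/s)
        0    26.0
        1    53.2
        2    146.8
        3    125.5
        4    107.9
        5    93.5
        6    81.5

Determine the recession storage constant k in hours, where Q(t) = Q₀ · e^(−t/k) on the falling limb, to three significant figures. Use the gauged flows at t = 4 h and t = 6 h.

On the falling limb, Q drops from 107.9 to 81.5 m³/s between t = 4 h and t = 6 h (Δt = 2 h).
k = −Δt / ln(Q₂/Q₁) = −2 / ln(81.5/107.9) = 7.13 h.

k ≈ 7.13 h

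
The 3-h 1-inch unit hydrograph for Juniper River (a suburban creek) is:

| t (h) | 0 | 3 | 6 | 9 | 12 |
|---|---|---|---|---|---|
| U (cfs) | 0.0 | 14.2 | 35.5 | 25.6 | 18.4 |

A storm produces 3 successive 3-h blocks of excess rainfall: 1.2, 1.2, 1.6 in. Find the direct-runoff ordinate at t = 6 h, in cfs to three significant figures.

Q ≈ 59.6 cfs

By discrete convolution, Q_j = Σ (P_i / 1 in) · U_{j−i}.
At t = 6 h (j=2): Q = (1.2/1)·35.5 + (1.2/1)·14.2 + (1.6/1)·0.0 = 59.6 cfs.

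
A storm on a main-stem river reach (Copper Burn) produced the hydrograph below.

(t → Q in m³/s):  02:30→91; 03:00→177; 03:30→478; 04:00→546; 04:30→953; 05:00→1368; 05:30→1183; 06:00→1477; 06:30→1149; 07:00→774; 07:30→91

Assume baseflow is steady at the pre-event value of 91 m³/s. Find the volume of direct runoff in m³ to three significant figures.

Direct-runoff ordinates (Q − Q_b): 0.0, 86.0, 387.0, 455.0, 862.0, 1277.0, 1092.0, 1386.0, 1058.0, 683.0, 0.0 m³/s.
ΣQ_DR = 7286 m³/s.
With Δt = 0.5 h = 1800 s, V = ΣQ_DR · Δt = 7286 × 1800 = 1.31 × 10^7 m³.

V ≈ 1.31 × 10^7 m³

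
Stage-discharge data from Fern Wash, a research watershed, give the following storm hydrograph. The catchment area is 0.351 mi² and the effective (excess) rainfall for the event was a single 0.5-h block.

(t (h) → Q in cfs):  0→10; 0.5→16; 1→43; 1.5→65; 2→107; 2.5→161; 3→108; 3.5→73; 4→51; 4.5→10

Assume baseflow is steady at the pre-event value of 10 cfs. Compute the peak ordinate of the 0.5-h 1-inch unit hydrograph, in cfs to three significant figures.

U_p ≈ 126 cfs

Direct runoff: 0.0, 6.0, 33.0, 55.0, 97.0, 151.0, 98.0, 63.0, 41.0, 0.0 cfs; ΣQ_DR = 544.0 cfs, peak = 151.0 cfs.
Runoff depth d = ΣQ_DR·Δt / A = 544.0 × 1800 / (0.351 mi²) = 1.201 in.
The 1-inch UH is the DRH scaled by (1 in)/d, so U_p = 151.0 × 1/1.201 = 126 cfs.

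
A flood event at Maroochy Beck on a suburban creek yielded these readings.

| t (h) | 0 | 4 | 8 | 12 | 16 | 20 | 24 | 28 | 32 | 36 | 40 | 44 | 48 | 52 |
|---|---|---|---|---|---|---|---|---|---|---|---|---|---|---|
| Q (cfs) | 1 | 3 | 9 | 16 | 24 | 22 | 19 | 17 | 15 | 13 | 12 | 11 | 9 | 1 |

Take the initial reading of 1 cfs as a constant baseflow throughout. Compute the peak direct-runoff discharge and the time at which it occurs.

Subtracting baseflow gives direct-runoff ordinates: 0.0, 2.0, 8.0, 15.0, 23.0, 21.0, 18.0, 16.0, 14.0, 12.0, 11.0, 10.0, 8.0, 0.0 cfs.
The maximum is 23.0 cfs, occurring at the reading for t = 16 h.

Q_p = 23.0 cfs at t = 16 h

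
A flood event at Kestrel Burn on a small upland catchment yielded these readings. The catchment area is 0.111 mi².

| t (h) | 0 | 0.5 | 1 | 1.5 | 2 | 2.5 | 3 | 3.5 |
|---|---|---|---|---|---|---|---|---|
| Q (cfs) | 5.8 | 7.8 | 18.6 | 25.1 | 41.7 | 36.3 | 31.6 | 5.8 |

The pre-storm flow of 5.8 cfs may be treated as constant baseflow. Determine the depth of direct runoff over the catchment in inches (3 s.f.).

d ≈ 0.882 in

Direct runoff: 0.0, 2.0, 12.8, 19.3, 35.9, 30.5, 25.8, 0.0 cfs; ΣQ_DR = 126.3 cfs.
V = ΣQ_DR · Δt = 126.3 × 1800 s = 2.273 × 10^5 ft³.
Over A = 0.111 mi², depth = V / A = 0.882 in.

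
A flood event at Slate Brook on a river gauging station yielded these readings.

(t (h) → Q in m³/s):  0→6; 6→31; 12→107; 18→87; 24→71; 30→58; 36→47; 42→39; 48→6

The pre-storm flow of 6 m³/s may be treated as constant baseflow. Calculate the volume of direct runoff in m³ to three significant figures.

Direct-runoff ordinates (Q − Q_b): 0.0, 25.0, 101.0, 81.0, 65.0, 52.0, 41.0, 33.0, 0.0 m³/s.
ΣQ_DR = 398.0 m³/s.
With Δt = 6 h = 21600 s, V = ΣQ_DR · Δt = 398.0 × 21600 = 8.60 × 10^6 m³.

V ≈ 8.60 × 10^6 m³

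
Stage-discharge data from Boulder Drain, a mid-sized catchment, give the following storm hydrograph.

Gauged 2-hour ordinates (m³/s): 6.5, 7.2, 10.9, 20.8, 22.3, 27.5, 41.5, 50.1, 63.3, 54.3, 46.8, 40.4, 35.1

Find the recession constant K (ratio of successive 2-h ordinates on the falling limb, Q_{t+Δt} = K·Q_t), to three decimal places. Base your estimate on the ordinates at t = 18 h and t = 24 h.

Using the recession-limb readings at t = 18 h and t = 24 h: Q falls from 54.3 to 35.1 m³/s over 3 intervals.
K = (Q₂/Q₁)^(1/3) = (35.1/54.3)^(1/3) = 0.865.

K ≈ 0.865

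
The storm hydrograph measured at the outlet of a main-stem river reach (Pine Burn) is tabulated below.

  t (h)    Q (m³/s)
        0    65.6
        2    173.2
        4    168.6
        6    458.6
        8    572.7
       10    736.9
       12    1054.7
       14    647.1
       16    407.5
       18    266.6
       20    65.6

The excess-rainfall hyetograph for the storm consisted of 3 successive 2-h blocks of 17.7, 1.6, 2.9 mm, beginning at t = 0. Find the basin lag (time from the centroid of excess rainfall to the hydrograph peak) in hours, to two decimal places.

t_L ≈ 10.33 h

Centroid of excess rainfall: t_c = Σ P_i·t̄_i / ΣP_i = 1.6667 h (block centres at 1, 3, 5 h).
Hydrograph peak occurs at t = 12 h, so basin lag t_L = 12 − 1.6667 = 10.33 h.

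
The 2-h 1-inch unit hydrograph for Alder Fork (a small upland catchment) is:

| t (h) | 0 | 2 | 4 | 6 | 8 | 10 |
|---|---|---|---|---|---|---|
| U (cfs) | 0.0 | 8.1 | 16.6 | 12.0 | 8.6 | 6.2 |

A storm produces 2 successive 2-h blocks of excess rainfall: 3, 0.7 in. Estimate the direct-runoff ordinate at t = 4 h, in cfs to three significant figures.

Q ≈ 55.5 cfs

By discrete convolution, Q_j = Σ (P_i / 1 in) · U_{j−i}.
At t = 4 h (j=2): Q = (3/1)·16.6 + (0.7/1)·8.1 = 55.5 cfs.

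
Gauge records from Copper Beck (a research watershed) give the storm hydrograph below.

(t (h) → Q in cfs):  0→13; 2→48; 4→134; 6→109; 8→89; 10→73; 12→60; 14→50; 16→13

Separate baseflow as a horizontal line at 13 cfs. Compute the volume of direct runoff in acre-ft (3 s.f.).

Direct-runoff ordinates (Q − Q_b): 0.0, 35.0, 121.0, 96.0, 76.0, 60.0, 47.0, 37.0, 0.0 cfs.
ΣQ_DR = 472.0 cfs.
With Δt = 2 h = 7200 s, V = ΣQ_DR · Δt = 472.0 × 7200 = 3.40 × 10^6 ft³ = 78.0 acre-ft.

V ≈ 78.0 acre-ft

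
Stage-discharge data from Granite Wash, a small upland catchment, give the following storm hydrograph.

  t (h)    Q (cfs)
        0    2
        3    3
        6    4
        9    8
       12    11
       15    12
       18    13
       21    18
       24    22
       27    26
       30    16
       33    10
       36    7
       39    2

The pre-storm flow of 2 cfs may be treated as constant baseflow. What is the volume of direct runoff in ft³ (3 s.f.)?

V ≈ 1.36 × 10^6 ft³

Direct-runoff ordinates (Q − Q_b): 0.0, 1.0, 2.0, 6.0, 9.0, 10.0, 11.0, 16.0, 20.0, 24.0, 14.0, 8.0, 5.0, 0.0 cfs.
ΣQ_DR = 126.0 cfs.
With Δt = 3 h = 10800 s, V = ΣQ_DR · Δt = 126.0 × 10800 = 1.36 × 10^6 ft³.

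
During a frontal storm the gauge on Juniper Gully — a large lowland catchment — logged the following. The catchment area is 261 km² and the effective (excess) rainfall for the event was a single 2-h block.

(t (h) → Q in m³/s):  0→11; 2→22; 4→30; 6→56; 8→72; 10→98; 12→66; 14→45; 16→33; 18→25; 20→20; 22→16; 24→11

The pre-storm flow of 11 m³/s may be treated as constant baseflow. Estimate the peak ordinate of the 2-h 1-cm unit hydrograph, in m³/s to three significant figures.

U_p ≈ 87.1 m³/s

Direct runoff: 0.0, 11.0, 19.0, 45.0, 61.0, 87.0, 55.0, 34.0, 22.0, 14.0, 9.0, 5.0, 0.0 m³/s; ΣQ_DR = 362.0 m³/s, peak = 87.0 m³/s.
Runoff depth d = ΣQ_DR·Δt / A = 362.0 × 7200 / (261 km²) = 9.986 mm.
The 1-cm UH is the DRH scaled by (10 mm)/d, so U_p = 87.0 × 10/9.986 = 87.1 m³/s.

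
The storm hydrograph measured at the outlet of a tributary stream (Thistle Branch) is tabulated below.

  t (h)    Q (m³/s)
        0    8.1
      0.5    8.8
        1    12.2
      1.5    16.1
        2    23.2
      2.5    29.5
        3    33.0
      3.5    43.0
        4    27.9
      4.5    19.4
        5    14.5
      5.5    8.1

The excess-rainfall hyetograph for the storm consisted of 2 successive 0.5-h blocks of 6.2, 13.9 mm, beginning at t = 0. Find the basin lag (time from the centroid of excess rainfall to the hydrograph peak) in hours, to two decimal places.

Centroid of excess rainfall: t_c = Σ P_i·t̄_i / ΣP_i = 0.5958 h (block centres at 0.25, 0.75 h).
Hydrograph peak occurs at t = 3.5 h, so basin lag t_L = 3.5 − 0.5958 = 2.90 h.

t_L ≈ 2.90 h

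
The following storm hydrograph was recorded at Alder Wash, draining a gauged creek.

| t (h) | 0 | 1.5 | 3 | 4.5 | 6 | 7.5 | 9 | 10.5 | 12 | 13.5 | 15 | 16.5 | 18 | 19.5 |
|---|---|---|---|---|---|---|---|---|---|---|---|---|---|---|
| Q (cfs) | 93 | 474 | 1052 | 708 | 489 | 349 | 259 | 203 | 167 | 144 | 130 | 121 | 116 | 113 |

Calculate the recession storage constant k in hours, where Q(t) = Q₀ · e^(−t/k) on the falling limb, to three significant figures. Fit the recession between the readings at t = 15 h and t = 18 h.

On the falling limb, Q drops from 130 to 116 cfs between t = 15 h and t = 18 h (Δt = 3 h).
k = −Δt / ln(Q₂/Q₁) = −3 / ln(116/130) = 26.3 h.

k ≈ 26.3 h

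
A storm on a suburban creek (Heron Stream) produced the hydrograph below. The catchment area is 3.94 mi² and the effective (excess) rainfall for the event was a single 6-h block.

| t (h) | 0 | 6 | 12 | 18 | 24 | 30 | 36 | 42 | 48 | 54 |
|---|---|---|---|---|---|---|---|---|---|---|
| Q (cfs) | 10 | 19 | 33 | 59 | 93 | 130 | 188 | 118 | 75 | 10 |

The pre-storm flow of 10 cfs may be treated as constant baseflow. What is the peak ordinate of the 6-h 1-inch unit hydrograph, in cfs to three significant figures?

U_p ≈ 119 cfs

Direct runoff: 0.0, 9.0, 23.0, 49.0, 83.0, 120.0, 178.0, 108.0, 65.0, 0.0 cfs; ΣQ_DR = 635.0 cfs, peak = 178.0 cfs.
Runoff depth d = ΣQ_DR·Δt / A = 635.0 × 21600 / (3.94 mi²) = 1.498 in.
The 1-inch UH is the DRH scaled by (1 in)/d, so U_p = 178.0 × 1/1.498 = 119 cfs.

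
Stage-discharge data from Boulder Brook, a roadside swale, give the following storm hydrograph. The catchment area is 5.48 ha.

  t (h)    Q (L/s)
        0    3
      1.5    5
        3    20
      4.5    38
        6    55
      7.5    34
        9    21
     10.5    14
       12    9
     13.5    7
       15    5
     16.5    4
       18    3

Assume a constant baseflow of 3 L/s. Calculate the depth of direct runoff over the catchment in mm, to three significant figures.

d ≈ 17.6 mm

Direct runoff: 0.0, 2.0, 17.0, 35.0, 52.0, 31.0, 18.0, 11.0, 6.0, 4.0, 2.0, 1.0, 0.0 L/s; ΣQ_DR = 179.0 L/s.
V = ΣQ_DR · Δt = 179.0 × 5400 s = 9.666 × 10^5 L.
Over A = 5.48 ha, depth = V / A = 17.6 mm.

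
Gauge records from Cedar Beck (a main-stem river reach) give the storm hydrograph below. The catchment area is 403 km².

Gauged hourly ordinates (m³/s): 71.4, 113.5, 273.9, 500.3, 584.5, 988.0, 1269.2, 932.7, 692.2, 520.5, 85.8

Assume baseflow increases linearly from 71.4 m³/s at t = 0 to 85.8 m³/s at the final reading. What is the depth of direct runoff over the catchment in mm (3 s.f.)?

Direct runoff: 0.00, 40.66, 199.62, 424.58, 507.34, 909.40, 1189.16, 851.22, 609.28, 436.14, 0.00 m³/s; ΣQ_DR = 5167 m³/s.
V = ΣQ_DR · Δt = 5167 × 3600 s = 1.860 × 10^7 m³.
Over A = 403 km², depth = V / A = 46.2 mm.

d ≈ 46.2 mm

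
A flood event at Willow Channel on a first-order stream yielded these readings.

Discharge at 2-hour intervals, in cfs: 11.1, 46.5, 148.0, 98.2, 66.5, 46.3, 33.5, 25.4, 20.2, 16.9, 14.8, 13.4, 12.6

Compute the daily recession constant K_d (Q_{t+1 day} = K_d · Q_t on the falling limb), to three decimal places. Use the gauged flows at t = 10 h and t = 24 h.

Between t = 10 h and t = 24 h the flow falls from 46.3 to 12.6 cfs over 7×2 h = 14 h.
Per-interval ratio K = (12.6/46.3)^(1/7) = 0.8303; K_d = K^(24/2) = 0.107.

K_d ≈ 0.107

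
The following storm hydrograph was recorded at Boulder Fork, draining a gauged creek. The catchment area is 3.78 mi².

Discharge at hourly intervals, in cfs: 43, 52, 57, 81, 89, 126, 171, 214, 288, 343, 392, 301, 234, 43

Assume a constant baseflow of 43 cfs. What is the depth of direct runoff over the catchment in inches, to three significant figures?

d ≈ 0.751 in

Direct runoff: 0.0, 9.0, 14.0, 38.0, 46.0, 83.0, 128.0, 171.0, 245.0, 300.0, 349.0, 258.0, 191.0, 0.0 cfs; ΣQ_DR = 1832 cfs.
V = ΣQ_DR · Δt = 1832 × 3600 s = 6.595 × 10^6 ft³.
Over A = 3.78 mi², depth = V / A = 0.751 in.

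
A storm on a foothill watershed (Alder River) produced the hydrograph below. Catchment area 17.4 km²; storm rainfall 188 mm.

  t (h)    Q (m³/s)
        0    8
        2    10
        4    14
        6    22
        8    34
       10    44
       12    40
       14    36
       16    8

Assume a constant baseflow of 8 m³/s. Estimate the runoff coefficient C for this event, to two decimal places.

C ≈ 0.32

ΣQ_DR = 144.0 m³/s; V = ΣQ_DR·Δt = 1.037 × 10^6 m³.
Runoff depth d = V / A = 59.59 mm.
C = d / P = 59.59 / 188 = 0.32.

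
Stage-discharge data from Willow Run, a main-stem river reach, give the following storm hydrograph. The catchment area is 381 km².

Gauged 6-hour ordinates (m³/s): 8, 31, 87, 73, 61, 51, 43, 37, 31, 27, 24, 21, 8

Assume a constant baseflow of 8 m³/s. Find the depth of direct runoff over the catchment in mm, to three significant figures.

Direct runoff: 0.0, 23.0, 79.0, 65.0, 53.0, 43.0, 35.0, 29.0, 23.0, 19.0, 16.0, 13.0, 0.0 m³/s; ΣQ_DR = 398.0 m³/s.
V = ΣQ_DR · Δt = 398.0 × 21600 s = 8.597 × 10^6 m³.
Over A = 381 km², depth = V / A = 22.6 mm.

d ≈ 22.6 mm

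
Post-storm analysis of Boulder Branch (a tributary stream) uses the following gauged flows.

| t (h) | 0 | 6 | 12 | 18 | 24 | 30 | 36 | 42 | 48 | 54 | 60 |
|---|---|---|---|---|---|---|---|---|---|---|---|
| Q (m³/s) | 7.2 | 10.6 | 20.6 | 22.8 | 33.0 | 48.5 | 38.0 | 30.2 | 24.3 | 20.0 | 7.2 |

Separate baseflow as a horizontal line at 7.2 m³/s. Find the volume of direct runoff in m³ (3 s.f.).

V ≈ 3.96 × 10^6 m³

Direct-runoff ordinates (Q − Q_b): 0.0, 3.4, 13.4, 15.6, 25.8, 41.3, 30.8, 23.0, 17.1, 12.8, 0.0 m³/s.
ΣQ_DR = 183.2 m³/s.
With Δt = 6 h = 21600 s, V = ΣQ_DR · Δt = 183.2 × 21600 = 3.96 × 10^6 m³.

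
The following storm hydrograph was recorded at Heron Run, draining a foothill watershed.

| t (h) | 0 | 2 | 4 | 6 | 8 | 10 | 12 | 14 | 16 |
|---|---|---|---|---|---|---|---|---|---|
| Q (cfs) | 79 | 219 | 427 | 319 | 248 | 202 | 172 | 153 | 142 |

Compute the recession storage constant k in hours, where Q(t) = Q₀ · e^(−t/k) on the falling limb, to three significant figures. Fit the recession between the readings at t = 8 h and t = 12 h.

On the falling limb, Q drops from 248 to 172 cfs between t = 8 h and t = 12 h (Δt = 4 h).
k = −Δt / ln(Q₂/Q₁) = −4 / ln(172/248) = 10.9 h.

k ≈ 10.9 h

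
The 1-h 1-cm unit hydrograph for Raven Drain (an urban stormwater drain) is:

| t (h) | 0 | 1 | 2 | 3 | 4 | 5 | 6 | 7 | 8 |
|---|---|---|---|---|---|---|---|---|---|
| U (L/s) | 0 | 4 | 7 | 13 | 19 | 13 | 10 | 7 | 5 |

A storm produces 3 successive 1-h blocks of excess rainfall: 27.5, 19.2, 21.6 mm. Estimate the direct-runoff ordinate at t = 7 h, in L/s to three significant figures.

By discrete convolution, Q_j = Σ (P_i / 10 mm) · U_{j−i}.
At t = 7 h (j=7): Q = (27.5/10)·7 + (19.2/10)·10 + (21.6/10)·13 = 66.5 L/s.

Q ≈ 66.5 L/s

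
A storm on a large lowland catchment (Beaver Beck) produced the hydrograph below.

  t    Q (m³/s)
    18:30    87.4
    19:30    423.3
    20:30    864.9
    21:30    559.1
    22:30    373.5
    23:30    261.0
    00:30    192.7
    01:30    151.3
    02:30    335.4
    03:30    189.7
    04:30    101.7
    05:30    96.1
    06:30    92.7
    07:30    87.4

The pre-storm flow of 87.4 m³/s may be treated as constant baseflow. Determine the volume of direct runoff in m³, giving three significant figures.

V ≈ 9.33 × 10^6 m³

Direct-runoff ordinates (Q − Q_b): 0.0, 335.9, 777.5, 471.7, 286.1, 173.6, 105.3, 63.9, 248.0, 102.3, 14.3, 8.7, 5.3, 0.0 m³/s.
ΣQ_DR = 2593 m³/s.
With Δt = 1 h = 3600 s, V = ΣQ_DR · Δt = 2593 × 3600 = 9.33 × 10^6 m³.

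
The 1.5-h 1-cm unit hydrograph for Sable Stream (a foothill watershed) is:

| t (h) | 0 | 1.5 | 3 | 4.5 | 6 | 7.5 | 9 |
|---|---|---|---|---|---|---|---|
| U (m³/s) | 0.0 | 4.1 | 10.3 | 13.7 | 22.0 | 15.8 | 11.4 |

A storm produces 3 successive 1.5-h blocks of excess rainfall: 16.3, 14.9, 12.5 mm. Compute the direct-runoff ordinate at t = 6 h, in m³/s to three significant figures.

By discrete convolution, Q_j = Σ (P_i / 10 mm) · U_{j−i}.
At t = 6 h (j=4): Q = (16.3/10)·22.0 + (14.9/10)·13.7 + (12.5/10)·10.3 = 69.1 m³/s.

Q ≈ 69.1 m³/s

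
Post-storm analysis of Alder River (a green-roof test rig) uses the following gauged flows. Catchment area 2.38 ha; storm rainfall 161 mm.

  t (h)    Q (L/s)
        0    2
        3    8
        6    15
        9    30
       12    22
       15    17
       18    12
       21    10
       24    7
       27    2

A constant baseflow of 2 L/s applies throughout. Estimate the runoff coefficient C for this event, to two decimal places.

C ≈ 0.30

ΣQ_DR = 105.0 L/s; V = ΣQ_DR·Δt = 1.134 × 10^6 L.
Runoff depth d = V / A = 47.65 mm.
C = d / P = 47.65 / 161 = 0.30.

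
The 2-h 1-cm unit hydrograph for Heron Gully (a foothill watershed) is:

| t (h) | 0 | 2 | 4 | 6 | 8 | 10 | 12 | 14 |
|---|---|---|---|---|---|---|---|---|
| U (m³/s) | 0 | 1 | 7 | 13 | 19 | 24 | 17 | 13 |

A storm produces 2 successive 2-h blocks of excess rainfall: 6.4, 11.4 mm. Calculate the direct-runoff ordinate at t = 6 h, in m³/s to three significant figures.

By discrete convolution, Q_j = Σ (P_i / 10 mm) · U_{j−i}.
At t = 6 h (j=3): Q = (6.4/10)·13 + (11.4/10)·7 = 16.3 m³/s.

Q ≈ 16.3 m³/s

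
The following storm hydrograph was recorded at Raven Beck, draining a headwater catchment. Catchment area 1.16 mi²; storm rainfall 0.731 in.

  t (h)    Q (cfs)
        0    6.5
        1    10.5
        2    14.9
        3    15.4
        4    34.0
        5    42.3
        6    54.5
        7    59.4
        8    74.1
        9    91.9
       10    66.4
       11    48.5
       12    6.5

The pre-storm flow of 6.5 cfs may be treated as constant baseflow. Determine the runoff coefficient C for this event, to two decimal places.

C ≈ 0.80

ΣQ_DR = 440.4 cfs; V = ΣQ_DR·Δt = 1.585 × 10^6 ft³.
Runoff depth d = V / A = 0.5883 in.
C = d / P = 0.5883 / 0.731 = 0.80.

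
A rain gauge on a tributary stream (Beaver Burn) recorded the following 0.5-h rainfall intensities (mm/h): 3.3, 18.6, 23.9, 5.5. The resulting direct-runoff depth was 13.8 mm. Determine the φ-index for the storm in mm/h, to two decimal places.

φ ≈ 7.45 mm/h

Only the 2 blocks with intensity above φ contribute runoff: 18.6, 23.9 mm/h.
Σ(I−φ)·Δt = d  ⇒  (18.6+23.9 − 2φ)·0.5 = 13.8
φ = (42.50 − 13.8/0.5) / 2 = 7.45 mm/h.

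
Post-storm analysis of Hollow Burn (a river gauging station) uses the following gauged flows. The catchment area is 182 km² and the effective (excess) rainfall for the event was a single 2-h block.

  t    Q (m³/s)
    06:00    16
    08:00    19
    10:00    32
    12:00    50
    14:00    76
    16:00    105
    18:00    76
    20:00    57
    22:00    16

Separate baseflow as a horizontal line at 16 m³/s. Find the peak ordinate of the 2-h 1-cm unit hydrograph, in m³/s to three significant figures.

Direct runoff: 0.0, 3.0, 16.0, 34.0, 60.0, 89.0, 60.0, 41.0, 0.0 m³/s; ΣQ_DR = 303.0 m³/s, peak = 89.0 m³/s.
Runoff depth d = ΣQ_DR·Δt / A = 303.0 × 7200 / (182 km²) = 11.99 mm.
The 1-cm UH is the DRH scaled by (10 mm)/d, so U_p = 89.0 × 10/11.99 = 74.2 m³/s.

U_p ≈ 74.2 m³/s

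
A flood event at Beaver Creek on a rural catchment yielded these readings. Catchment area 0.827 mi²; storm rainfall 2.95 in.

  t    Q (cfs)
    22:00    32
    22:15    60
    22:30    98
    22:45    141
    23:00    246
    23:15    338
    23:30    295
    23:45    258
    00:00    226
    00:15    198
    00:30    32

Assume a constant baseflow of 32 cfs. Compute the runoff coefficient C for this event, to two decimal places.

ΣQ_DR = 1572 cfs; V = ΣQ_DR·Δt = 1.415 × 10^6 ft³.
Runoff depth d = V / A = 0.7364 in.
C = d / P = 0.7364 / 2.95 = 0.25.

C ≈ 0.25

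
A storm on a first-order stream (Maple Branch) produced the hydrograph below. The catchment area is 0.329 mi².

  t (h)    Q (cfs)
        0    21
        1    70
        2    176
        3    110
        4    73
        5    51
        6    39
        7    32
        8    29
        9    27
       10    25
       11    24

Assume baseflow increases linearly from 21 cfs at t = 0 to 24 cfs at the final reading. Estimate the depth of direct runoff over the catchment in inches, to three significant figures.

d ≈ 1.92 in

Direct runoff: 0.00, 48.73, 154.45, 88.18, 50.91, 28.64, 16.36, 9.09, 5.82, 3.55, 1.27, 0.00 cfs; ΣQ_DR = 407.0 cfs.
V = ΣQ_DR · Δt = 407.0 × 3600 s = 1.465 × 10^6 ft³.
Over A = 0.329 mi², depth = V / A = 1.92 in.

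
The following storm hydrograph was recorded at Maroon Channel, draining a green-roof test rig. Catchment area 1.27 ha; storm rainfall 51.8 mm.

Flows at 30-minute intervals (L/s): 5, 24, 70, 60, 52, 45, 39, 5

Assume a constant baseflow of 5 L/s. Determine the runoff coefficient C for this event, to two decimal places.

C ≈ 0.71

ΣQ_DR = 260.0 L/s; V = ΣQ_DR·Δt = 4.680 × 10^5 L.
Runoff depth d = V / A = 36.85 mm.
C = d / P = 36.85 / 51.8 = 0.71.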